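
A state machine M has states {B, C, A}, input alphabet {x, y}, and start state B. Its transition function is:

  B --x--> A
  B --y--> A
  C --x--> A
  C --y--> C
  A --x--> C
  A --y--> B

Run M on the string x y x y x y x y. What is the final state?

B

start at B
read 'x': B → A
read 'y': A → B
read 'x': B → A
read 'y': A → B
read 'x': B → A
read 'y': A → B
read 'x': B → A
read 'y': A → B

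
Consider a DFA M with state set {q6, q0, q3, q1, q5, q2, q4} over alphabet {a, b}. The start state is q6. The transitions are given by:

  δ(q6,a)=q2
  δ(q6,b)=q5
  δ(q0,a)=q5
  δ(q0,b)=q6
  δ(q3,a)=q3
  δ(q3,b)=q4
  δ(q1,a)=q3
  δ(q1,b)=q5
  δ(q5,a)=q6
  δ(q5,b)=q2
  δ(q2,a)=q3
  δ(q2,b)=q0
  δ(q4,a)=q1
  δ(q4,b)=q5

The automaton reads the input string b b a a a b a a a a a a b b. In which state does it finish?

q6 → q5 → q2 → q3 → q3 → q3 → q4 → q1 → q3 → q3 → q3 → q3 → q3 → q4 → q5

q5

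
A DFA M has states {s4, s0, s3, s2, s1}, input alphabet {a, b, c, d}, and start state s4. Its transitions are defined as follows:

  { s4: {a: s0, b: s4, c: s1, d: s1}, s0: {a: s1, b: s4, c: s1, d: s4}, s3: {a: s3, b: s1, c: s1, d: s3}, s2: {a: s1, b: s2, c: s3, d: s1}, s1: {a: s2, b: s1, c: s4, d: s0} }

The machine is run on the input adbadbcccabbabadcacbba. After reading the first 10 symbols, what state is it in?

Trace: s4 -a-> s0 -d-> s4 -b-> s4 -a-> s0 -d-> s4 -b-> s4 -c-> s1 -c-> s4 -c-> s1 -a-> s2
After 10 symbols: s2.

s2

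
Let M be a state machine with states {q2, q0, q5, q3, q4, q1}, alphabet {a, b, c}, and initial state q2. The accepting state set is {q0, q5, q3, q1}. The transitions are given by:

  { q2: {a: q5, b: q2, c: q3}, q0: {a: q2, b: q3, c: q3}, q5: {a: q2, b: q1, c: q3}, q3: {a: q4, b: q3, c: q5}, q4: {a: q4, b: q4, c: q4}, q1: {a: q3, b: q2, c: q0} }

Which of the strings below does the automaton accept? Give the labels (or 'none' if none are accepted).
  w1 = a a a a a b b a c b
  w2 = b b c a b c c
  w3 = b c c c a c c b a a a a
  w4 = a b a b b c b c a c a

w1: q2 → q5 → q2 → q5 → q2 → q5 → q1 → q2 → q5 → q3 → q3  → end q3, accepted
w2: q2 → q2 → q2 → q3 → q4 → q4 → q4 → q4  → end q4, rejected
w3: q2 → q2 → q3 → q5 → q3 → q4 → q4 → q4 → q4 → q4 → q4 → q4 → q4  → end q4, rejected
w4: q2 → q5 → q1 → q3 → q3 → q3 → q5 → q1 → q0 → q2 → q3 → q4  → end q4, rejected

w1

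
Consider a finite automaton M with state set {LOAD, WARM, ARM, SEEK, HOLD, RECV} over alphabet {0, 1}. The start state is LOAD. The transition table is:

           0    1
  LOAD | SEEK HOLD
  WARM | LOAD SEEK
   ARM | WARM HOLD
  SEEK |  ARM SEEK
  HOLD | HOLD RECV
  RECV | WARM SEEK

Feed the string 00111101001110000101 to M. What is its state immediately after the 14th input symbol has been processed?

start at LOAD
read '0': LOAD → SEEK
read '0': SEEK → ARM
read '1': ARM → HOLD
read '1': HOLD → RECV
read '1': RECV → SEEK
read '1': SEEK → SEEK
read '0': SEEK → ARM
read '1': ARM → HOLD
read '0': HOLD → HOLD
read '0': HOLD → HOLD
read '1': HOLD → RECV
read '1': RECV → SEEK
read '1': SEEK → SEEK
read '0': SEEK → ARM
After 14 symbols: ARM.

ARM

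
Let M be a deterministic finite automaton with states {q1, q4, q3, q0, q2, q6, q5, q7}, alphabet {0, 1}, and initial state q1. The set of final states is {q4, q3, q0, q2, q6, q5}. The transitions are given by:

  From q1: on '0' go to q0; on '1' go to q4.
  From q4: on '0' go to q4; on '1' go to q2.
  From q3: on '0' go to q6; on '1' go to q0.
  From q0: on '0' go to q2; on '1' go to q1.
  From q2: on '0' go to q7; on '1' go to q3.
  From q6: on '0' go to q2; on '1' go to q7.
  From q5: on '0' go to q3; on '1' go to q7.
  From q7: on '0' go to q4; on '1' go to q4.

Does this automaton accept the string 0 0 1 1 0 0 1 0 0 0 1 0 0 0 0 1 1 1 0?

Yes

q1 → q0 → q2 → q3 → q0 → q2 → q7 → q4 → q4 → q4 → q4 → q2 → q7 → q4 → q4 → q4 → q2 → q3 → q0 → q2
End state q2 is accepting.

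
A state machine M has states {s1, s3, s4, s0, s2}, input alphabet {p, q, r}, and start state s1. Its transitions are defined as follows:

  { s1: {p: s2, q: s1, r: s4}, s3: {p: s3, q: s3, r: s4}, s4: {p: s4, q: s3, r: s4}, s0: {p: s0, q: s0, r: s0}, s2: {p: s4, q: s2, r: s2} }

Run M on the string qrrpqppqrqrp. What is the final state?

s4

s1 → s1 → s4 → s4 → s4 → s3 → s3 → s3 → s3 → s4 → s3 → s4 → s4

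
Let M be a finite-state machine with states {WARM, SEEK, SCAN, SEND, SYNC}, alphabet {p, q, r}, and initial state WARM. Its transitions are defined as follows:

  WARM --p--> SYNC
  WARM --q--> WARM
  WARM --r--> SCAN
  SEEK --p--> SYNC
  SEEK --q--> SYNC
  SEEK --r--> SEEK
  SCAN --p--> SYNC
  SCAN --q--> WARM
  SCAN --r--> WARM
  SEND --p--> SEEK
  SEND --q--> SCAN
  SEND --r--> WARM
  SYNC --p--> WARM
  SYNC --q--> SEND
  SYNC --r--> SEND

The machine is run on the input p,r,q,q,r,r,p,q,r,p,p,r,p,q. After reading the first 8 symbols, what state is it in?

SEND

Trace: WARM -p-> SYNC -r-> SEND -q-> SCAN -q-> WARM -r-> SCAN -r-> WARM -p-> SYNC -q-> SEND
After 8 symbols: SEND.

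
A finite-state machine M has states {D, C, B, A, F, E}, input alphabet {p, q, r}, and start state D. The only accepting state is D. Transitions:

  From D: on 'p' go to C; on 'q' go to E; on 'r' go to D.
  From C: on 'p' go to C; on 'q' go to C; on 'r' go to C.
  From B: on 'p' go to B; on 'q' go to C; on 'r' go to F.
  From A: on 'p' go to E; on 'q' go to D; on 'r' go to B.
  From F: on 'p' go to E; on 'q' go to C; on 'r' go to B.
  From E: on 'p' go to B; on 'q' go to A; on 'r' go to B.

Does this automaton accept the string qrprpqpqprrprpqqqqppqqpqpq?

No

D → E → B → B → F → E → A → E → A → E → B → F → E → B → B → C → C → C → C → C → C → C → C → C → C → C → C
End state C is not accepting.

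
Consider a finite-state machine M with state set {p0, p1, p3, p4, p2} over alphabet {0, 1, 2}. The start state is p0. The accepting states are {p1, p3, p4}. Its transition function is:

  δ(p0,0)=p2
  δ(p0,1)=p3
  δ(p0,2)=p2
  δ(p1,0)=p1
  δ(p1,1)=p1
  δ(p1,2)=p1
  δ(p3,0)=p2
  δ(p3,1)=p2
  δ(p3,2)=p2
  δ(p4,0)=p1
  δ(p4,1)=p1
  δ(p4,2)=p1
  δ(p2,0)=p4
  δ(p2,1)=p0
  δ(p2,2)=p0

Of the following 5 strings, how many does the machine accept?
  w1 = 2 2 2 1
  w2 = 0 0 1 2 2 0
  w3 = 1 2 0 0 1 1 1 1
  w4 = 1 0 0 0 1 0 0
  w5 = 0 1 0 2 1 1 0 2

4

w1:
  start at p0
  read '2': p0 → p2
  read '2': p2 → p0
  read '2': p0 → p2
  read '1': p2 → p0
  end p0, rejected
w2:
  start at p0
  read '0': p0 → p2
  read '0': p2 → p4
  read '1': p4 → p1
  read '2': p1 → p1
  read '2': p1 → p1
  read '0': p1 → p1
  end p1, accepted
w3:
  start at p0
  read '1': p0 → p3
  read '2': p3 → p2
  read '0': p2 → p4
  read '0': p4 → p1
  read '1': p1 → p1
  read '1': p1 → p1
  read '1': p1 → p1
  read '1': p1 → p1
  end p1, accepted
w4:
  start at p0
  read '1': p0 → p3
  read '0': p3 → p2
  read '0': p2 → p4
  read '0': p4 → p1
  read '1': p1 → p1
  read '0': p1 → p1
  read '0': p1 → p1
  end p1, accepted
w5:
  start at p0
  read '0': p0 → p2
  read '1': p2 → p0
  read '0': p0 → p2
  read '2': p2 → p0
  read '1': p0 → p3
  read '1': p3 → p2
  read '0': p2 → p4
  read '2': p4 → p1
  end p1, accepted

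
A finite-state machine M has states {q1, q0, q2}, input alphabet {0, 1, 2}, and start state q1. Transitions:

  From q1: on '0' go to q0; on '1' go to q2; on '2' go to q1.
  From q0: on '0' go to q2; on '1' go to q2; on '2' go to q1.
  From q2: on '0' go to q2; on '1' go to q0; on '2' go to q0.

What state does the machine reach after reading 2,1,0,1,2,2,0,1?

q2

Trace: q1 -2-> q1 -1-> q2 -0-> q2 -1-> q0 -2-> q1 -2-> q1 -0-> q0 -1-> q2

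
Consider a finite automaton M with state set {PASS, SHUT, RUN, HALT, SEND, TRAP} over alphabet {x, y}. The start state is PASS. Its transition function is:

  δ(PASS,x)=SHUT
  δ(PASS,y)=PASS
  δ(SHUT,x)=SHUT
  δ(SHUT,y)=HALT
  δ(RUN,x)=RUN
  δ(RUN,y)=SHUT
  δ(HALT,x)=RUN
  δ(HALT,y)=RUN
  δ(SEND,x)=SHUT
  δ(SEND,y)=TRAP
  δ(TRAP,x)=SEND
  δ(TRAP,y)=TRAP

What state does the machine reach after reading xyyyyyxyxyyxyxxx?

Trace: PASS -x-> SHUT -y-> HALT -y-> RUN -y-> SHUT -y-> HALT -y-> RUN -x-> RUN -y-> SHUT -x-> SHUT -y-> HALT -y-> RUN -x-> RUN -y-> SHUT -x-> SHUT -x-> SHUT -x-> SHUT

SHUT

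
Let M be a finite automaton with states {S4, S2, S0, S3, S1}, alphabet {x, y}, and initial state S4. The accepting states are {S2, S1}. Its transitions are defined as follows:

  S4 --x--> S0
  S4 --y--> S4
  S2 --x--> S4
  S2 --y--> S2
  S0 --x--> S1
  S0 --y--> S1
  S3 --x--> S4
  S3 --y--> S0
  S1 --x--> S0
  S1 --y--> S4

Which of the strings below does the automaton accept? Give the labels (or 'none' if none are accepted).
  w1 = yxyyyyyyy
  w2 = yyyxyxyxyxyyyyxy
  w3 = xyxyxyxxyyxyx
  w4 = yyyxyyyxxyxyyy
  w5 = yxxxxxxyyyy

w2

w1: S4 → S4 → S0 → S1 → S4 → S4 → S4 → S4 → S4 → S4  → end S4, rejected
w2: S4 → S4 → S4 → S4 → S0 → S1 → S0 → S1 → S0 → S1 → S0 → S1 → S4 → S4 → S4 → S0 → S1  → end S1, accepted
w3: S4 → S0 → S1 → S0 → S1 → S0 → S1 → S0 → S1 → S4 → S4 → S0 → S1 → S0  → end S0, rejected
w4: S4 → S4 → S4 → S4 → S0 → S1 → S4 → S4 → S0 → S1 → S4 → S0 → S1 → S4 → S4  → end S4, rejected
w5: S4 → S4 → S0 → S1 → S0 → S1 → S0 → S1 → S4 → S4 → S4 → S4  → end S4, rejected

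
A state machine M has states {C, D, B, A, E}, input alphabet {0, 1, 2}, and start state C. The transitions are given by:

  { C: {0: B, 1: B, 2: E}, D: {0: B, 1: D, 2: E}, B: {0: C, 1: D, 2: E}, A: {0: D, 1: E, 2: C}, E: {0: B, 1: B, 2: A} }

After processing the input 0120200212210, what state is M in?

B

start at C
read '0': C → B
read '1': B → D
read '2': D → E
read '0': E → B
read '2': B → E
read '0': E → B
read '0': B → C
read '2': C → E
read '1': E → B
read '2': B → E
read '2': E → A
read '1': A → E
read '0': E → B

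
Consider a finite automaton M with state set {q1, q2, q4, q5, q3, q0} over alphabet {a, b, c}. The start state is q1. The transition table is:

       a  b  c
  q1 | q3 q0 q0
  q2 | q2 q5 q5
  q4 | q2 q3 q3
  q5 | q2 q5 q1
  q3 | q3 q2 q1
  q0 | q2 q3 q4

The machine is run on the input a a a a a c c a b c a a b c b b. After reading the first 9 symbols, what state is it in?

q1 → q3 → q3 → q3 → q3 → q3 → q1 → q0 → q2 → q5
After 9 symbols: q5.

q5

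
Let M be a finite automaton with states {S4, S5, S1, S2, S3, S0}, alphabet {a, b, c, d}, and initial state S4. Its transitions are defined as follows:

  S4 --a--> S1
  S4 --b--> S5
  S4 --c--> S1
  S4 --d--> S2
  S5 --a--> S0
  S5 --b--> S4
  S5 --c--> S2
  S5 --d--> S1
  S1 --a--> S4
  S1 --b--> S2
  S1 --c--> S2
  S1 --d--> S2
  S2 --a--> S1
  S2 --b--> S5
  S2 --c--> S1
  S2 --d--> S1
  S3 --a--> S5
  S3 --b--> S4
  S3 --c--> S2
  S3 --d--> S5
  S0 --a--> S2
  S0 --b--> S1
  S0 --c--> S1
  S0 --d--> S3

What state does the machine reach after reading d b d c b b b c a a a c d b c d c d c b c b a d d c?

S2

Trace: S4 -d-> S2 -b-> S5 -d-> S1 -c-> S2 -b-> S5 -b-> S4 -b-> S5 -c-> S2 -a-> S1 -a-> S4 -a-> S1 -c-> S2 -d-> S1 -b-> S2 -c-> S1 -d-> S2 -c-> S1 -d-> S2 -c-> S1 -b-> S2 -c-> S1 -b-> S2 -a-> S1 -d-> S2 -d-> S1 -c-> S2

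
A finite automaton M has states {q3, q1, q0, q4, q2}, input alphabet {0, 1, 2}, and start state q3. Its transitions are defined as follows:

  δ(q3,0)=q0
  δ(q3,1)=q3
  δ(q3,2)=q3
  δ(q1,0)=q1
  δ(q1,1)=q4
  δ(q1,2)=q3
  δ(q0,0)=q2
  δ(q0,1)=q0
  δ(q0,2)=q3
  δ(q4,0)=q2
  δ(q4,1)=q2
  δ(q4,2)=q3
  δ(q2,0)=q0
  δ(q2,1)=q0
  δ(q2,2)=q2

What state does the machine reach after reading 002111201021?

Trace: q3 -0-> q0 -0-> q2 -2-> q2 -1-> q0 -1-> q0 -1-> q0 -2-> q3 -0-> q0 -1-> q0 -0-> q2 -2-> q2 -1-> q0

q0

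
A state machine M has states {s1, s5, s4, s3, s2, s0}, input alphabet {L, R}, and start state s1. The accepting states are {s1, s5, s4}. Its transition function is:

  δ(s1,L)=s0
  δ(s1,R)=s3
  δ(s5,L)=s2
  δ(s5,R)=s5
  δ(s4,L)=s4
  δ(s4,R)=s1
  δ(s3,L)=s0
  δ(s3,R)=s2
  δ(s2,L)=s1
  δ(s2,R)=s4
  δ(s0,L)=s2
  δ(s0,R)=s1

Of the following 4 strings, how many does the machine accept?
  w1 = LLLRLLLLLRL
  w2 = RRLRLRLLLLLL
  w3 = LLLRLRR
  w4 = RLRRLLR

w1: s1 → s0 → s2 → s1 → s3 → s0 → s2 → s1 → s0 → s2 → s4 → s4  → end s4, accepted
w2: s1 → s3 → s2 → s1 → s3 → s0 → s1 → s0 → s2 → s1 → s0 → s2 → s1  → end s1, accepted
w3: s1 → s0 → s2 → s1 → s3 → s0 → s1 → s3  → end s3, rejected
w4: s1 → s3 → s0 → s1 → s3 → s0 → s2 → s4  → end s4, accepted

3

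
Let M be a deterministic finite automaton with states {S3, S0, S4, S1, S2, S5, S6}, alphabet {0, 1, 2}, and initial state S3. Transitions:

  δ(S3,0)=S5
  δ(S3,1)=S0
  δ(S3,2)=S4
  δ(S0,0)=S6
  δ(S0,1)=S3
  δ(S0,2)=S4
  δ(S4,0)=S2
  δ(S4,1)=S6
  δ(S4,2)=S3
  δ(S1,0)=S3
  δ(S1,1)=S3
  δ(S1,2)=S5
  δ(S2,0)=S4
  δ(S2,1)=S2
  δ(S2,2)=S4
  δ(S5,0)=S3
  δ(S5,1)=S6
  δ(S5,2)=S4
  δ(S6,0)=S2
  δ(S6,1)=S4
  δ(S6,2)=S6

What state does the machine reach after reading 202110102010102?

S3

S3 → S4 → S2 → S4 → S6 → S4 → S2 → S2 → S4 → S3 → S5 → S6 → S2 → S2 → S4 → S3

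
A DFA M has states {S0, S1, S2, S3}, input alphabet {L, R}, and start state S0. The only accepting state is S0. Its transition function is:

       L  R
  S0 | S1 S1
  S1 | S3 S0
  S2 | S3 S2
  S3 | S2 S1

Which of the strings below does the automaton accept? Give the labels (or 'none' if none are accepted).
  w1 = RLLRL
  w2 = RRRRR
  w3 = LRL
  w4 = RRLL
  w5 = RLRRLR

w5

w1:
  start at S0
  read 'R': S0 → S1
  read 'L': S1 → S3
  read 'L': S3 → S2
  read 'R': S2 → S2
  read 'L': S2 → S3
  end S3, rejected
w2:
  start at S0
  read 'R': S0 → S1
  read 'R': S1 → S0
  read 'R': S0 → S1
  read 'R': S1 → S0
  read 'R': S0 → S1
  end S1, rejected
w3:
  start at S0
  read 'L': S0 → S1
  read 'R': S1 → S0
  read 'L': S0 → S1
  end S1, rejected
w4:
  start at S0
  read 'R': S0 → S1
  read 'R': S1 → S0
  read 'L': S0 → S1
  read 'L': S1 → S3
  end S3, rejected
w5:
  start at S0
  read 'R': S0 → S1
  read 'L': S1 → S3
  read 'R': S3 → S1
  read 'R': S1 → S0
  read 'L': S0 → S1
  read 'R': S1 → S0
  end S0, accepted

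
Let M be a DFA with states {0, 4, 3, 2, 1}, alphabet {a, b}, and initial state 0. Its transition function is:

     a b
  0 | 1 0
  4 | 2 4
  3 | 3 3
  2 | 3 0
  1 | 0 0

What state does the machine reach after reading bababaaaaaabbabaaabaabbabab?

0

Trace: 0 -b-> 0 -a-> 1 -b-> 0 -a-> 1 -b-> 0 -a-> 1 -a-> 0 -a-> 1 -a-> 0 -a-> 1 -a-> 0 -b-> 0 -b-> 0 -a-> 1 -b-> 0 -a-> 1 -a-> 0 -a-> 1 -b-> 0 -a-> 1 -a-> 0 -b-> 0 -b-> 0 -a-> 1 -b-> 0 -a-> 1 -b-> 0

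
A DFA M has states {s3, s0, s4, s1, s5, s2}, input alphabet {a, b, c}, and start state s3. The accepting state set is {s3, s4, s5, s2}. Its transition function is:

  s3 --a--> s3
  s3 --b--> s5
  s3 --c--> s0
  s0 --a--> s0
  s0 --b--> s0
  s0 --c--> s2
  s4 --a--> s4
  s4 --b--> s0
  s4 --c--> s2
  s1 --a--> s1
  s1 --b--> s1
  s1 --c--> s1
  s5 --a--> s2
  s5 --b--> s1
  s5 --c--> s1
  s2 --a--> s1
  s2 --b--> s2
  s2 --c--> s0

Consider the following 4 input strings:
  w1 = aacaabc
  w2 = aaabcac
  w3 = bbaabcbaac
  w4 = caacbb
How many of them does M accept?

2

w1: s3 → s3 → s3 → s0 → s0 → s0 → s0 → s2  → end s2, accepted
w2: s3 → s3 → s3 → s3 → s5 → s1 → s1 → s1  → end s1, rejected
w3: s3 → s5 → s1 → s1 → s1 → s1 → s1 → s1 → s1 → s1 → s1  → end s1, rejected
w4: s3 → s0 → s0 → s0 → s2 → s2 → s2  → end s2, accepted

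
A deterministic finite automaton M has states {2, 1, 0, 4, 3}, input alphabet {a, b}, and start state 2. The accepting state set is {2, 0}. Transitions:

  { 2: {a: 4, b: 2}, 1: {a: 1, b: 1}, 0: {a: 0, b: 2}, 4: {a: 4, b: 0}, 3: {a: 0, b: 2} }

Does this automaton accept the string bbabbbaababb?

start at 2
read 'b': 2 → 2
read 'b': 2 → 2
read 'a': 2 → 4
read 'b': 4 → 0
read 'b': 0 → 2
read 'b': 2 → 2
read 'a': 2 → 4
read 'a': 4 → 4
read 'b': 4 → 0
read 'a': 0 → 0
read 'b': 0 → 2
read 'b': 2 → 2
End state 2 is accepting.

Yes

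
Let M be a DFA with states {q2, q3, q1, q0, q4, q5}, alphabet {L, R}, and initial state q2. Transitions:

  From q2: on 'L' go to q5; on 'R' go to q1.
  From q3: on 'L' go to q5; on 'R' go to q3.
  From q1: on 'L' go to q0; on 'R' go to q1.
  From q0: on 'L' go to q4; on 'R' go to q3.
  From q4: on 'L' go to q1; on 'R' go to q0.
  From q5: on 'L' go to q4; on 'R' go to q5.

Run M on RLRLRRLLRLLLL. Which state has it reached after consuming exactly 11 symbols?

q4

start at q2
read 'R': q2 → q1
read 'L': q1 → q0
read 'R': q0 → q3
read 'L': q3 → q5
read 'R': q5 → q5
read 'R': q5 → q5
read 'L': q5 → q4
read 'L': q4 → q1
read 'R': q1 → q1
read 'L': q1 → q0
read 'L': q0 → q4
After 11 symbols: q4.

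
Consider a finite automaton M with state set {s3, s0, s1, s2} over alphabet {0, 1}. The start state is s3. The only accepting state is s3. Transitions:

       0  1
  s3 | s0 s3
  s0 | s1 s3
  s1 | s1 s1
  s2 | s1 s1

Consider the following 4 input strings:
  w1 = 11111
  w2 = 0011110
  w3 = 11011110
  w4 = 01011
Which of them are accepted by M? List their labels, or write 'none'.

w1: Trace: s3 -1-> s3 -1-> s3 -1-> s3 -1-> s3 -1-> s3  → end s3, accepted
w2: Trace: s3 -0-> s0 -0-> s1 -1-> s1 -1-> s1 -1-> s1 -1-> s1 -0-> s1  → end s1, rejected
w3: Trace: s3 -1-> s3 -1-> s3 -0-> s0 -1-> s3 -1-> s3 -1-> s3 -1-> s3 -0-> s0  → end s0, rejected
w4: Trace: s3 -0-> s0 -1-> s3 -0-> s0 -1-> s3 -1-> s3  → end s3, accepted

w1, w4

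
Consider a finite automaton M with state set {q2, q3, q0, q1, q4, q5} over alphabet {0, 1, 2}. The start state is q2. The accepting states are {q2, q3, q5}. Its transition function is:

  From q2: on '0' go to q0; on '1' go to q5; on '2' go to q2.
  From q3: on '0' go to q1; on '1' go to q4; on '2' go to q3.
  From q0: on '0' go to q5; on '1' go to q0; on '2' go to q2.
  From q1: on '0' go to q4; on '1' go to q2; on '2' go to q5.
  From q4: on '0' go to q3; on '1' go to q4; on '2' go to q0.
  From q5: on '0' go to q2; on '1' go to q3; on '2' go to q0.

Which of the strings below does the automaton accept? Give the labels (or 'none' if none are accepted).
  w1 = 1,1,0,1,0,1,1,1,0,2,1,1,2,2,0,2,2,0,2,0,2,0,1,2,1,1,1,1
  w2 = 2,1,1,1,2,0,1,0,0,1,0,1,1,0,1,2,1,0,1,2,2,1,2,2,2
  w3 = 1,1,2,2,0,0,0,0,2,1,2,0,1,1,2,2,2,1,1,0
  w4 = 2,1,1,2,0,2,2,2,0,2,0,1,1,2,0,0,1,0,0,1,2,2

w2, w4

w1: Trace: q2 -1-> q5 -1-> q3 -0-> q1 -1-> q2 -0-> q0 -1-> q0 -1-> q0 -1-> q0 -0-> q5 -2-> q0 -1-> q0 -1-> q0 -2-> q2 -2-> q2 -0-> q0 -2-> q2 -2-> q2 -0-> q0 -2-> q2 -0-> q0 -2-> q2 -0-> q0 -1-> q0 -2-> q2 -1-> q5 -1-> q3 -1-> q4 -1-> q4  → end q4, rejected
w2: Trace: q2 -2-> q2 -1-> q5 -1-> q3 -1-> q4 -2-> q0 -0-> q5 -1-> q3 -0-> q1 -0-> q4 -1-> q4 -0-> q3 -1-> q4 -1-> q4 -0-> q3 -1-> q4 -2-> q0 -1-> q0 -0-> q5 -1-> q3 -2-> q3 -2-> q3 -1-> q4 -2-> q0 -2-> q2 -2-> q2  → end q2, accepted
w3: Trace: q2 -1-> q5 -1-> q3 -2-> q3 -2-> q3 -0-> q1 -0-> q4 -0-> q3 -0-> q1 -2-> q5 -1-> q3 -2-> q3 -0-> q1 -1-> q2 -1-> q5 -2-> q0 -2-> q2 -2-> q2 -1-> q5 -1-> q3 -0-> q1  → end q1, rejected
w4: Trace: q2 -2-> q2 -1-> q5 -1-> q3 -2-> q3 -0-> q1 -2-> q5 -2-> q0 -2-> q2 -0-> q0 -2-> q2 -0-> q0 -1-> q0 -1-> q0 -2-> q2 -0-> q0 -0-> q5 -1-> q3 -0-> q1 -0-> q4 -1-> q4 -2-> q0 -2-> q2  → end q2, accepted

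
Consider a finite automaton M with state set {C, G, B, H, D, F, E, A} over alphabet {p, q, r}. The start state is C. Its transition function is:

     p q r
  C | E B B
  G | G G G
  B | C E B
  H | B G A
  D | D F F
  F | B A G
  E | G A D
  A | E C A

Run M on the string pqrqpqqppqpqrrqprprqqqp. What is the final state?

G

Trace: C -p-> E -q-> A -r-> A -q-> C -p-> E -q-> A -q-> C -p-> E -p-> G -q-> G -p-> G -q-> G -r-> G -r-> G -q-> G -p-> G -r-> G -p-> G -r-> G -q-> G -q-> G -q-> G -p-> G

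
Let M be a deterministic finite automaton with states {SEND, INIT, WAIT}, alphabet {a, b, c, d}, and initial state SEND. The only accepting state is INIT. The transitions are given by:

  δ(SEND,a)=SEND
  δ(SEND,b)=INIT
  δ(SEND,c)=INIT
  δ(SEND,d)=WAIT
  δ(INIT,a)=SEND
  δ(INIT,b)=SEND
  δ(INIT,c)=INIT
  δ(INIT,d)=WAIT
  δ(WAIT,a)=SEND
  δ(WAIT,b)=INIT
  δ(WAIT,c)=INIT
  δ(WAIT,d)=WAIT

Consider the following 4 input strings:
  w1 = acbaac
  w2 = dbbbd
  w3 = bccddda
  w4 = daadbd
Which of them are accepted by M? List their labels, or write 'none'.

w1

w1: Trace: SEND -a-> SEND -c-> INIT -b-> SEND -a-> SEND -a-> SEND -c-> INIT  → end INIT, accepted
w2: Trace: SEND -d-> WAIT -b-> INIT -b-> SEND -b-> INIT -d-> WAIT  → end WAIT, rejected
w3: Trace: SEND -b-> INIT -c-> INIT -c-> INIT -d-> WAIT -d-> WAIT -d-> WAIT -a-> SEND  → end SEND, rejected
w4: Trace: SEND -d-> WAIT -a-> SEND -a-> SEND -d-> WAIT -b-> INIT -d-> WAIT  → end WAIT, rejected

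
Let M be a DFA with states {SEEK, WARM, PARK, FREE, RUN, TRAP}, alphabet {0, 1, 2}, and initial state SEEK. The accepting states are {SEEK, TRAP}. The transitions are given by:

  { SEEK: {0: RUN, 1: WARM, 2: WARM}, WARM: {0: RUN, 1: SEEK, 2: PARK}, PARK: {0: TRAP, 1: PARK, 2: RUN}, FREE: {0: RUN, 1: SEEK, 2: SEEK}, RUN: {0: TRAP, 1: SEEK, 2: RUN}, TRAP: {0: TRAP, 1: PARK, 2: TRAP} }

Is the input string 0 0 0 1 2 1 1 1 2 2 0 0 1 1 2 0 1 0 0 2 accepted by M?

Yes

start at SEEK
read '0': SEEK → RUN
read '0': RUN → TRAP
read '0': TRAP → TRAP
read '1': TRAP → PARK
read '2': PARK → RUN
read '1': RUN → SEEK
read '1': SEEK → WARM
read '1': WARM → SEEK
read '2': SEEK → WARM
read '2': WARM → PARK
read '0': PARK → TRAP
read '0': TRAP → TRAP
read '1': TRAP → PARK
read '1': PARK → PARK
read '2': PARK → RUN
read '0': RUN → TRAP
read '1': TRAP → PARK
read '0': PARK → TRAP
read '0': TRAP → TRAP
read '2': TRAP → TRAP
End state TRAP is accepting.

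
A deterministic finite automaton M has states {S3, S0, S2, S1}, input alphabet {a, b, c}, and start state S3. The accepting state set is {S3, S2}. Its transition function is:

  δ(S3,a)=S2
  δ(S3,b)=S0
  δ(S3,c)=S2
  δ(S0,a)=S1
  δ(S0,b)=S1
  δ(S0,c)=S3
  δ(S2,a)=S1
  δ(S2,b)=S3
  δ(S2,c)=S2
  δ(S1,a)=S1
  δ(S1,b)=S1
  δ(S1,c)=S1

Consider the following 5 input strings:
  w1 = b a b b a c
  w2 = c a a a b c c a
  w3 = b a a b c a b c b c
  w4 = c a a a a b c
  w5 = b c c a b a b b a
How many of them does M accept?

0

w1: Trace: S3 -b-> S0 -a-> S1 -b-> S1 -b-> S1 -a-> S1 -c-> S1  → end S1, rejected
w2: Trace: S3 -c-> S2 -a-> S1 -a-> S1 -a-> S1 -b-> S1 -c-> S1 -c-> S1 -a-> S1  → end S1, rejected
w3: Trace: S3 -b-> S0 -a-> S1 -a-> S1 -b-> S1 -c-> S1 -a-> S1 -b-> S1 -c-> S1 -b-> S1 -c-> S1  → end S1, rejected
w4: Trace: S3 -c-> S2 -a-> S1 -a-> S1 -a-> S1 -a-> S1 -b-> S1 -c-> S1  → end S1, rejected
w5: Trace: S3 -b-> S0 -c-> S3 -c-> S2 -a-> S1 -b-> S1 -a-> S1 -b-> S1 -b-> S1 -a-> S1  → end S1, rejected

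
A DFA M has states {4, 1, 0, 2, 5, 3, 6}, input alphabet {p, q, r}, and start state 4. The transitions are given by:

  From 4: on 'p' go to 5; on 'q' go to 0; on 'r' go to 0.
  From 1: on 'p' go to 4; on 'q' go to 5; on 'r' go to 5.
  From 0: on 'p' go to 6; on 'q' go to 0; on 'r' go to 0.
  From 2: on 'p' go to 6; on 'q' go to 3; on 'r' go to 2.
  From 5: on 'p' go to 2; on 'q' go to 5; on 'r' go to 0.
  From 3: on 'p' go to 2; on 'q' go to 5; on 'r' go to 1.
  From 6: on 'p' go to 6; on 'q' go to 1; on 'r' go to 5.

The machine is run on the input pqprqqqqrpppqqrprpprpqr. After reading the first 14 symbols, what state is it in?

start at 4
read 'p': 4 → 5
read 'q': 5 → 5
read 'p': 5 → 2
read 'r': 2 → 2
read 'q': 2 → 3
read 'q': 3 → 5
read 'q': 5 → 5
read 'q': 5 → 5
read 'r': 5 → 0
read 'p': 0 → 6
read 'p': 6 → 6
read 'p': 6 → 6
read 'q': 6 → 1
read 'q': 1 → 5
After 14 symbols: 5.

5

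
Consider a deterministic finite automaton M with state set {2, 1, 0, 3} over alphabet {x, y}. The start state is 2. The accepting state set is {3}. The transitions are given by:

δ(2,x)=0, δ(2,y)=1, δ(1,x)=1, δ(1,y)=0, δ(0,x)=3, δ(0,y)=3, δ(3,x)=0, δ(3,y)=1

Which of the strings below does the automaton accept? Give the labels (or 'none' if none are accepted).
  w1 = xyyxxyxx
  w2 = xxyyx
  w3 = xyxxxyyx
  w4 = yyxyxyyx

w2

w1: 2 → 0 → 3 → 1 → 1 → 1 → 0 → 3 → 0  → end 0, rejected
w2: 2 → 0 → 3 → 1 → 0 → 3  → end 3, accepted
w3: 2 → 0 → 3 → 0 → 3 → 0 → 3 → 1 → 1  → end 1, rejected
w4: 2 → 1 → 0 → 3 → 1 → 1 → 0 → 3 → 0  → end 0, rejected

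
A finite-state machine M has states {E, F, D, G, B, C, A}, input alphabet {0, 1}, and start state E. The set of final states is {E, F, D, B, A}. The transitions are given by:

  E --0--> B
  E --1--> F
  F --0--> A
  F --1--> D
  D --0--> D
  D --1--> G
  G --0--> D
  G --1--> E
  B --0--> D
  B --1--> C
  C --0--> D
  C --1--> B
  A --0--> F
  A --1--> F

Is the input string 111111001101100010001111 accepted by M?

E → F → D → G → E → F → D → D → D → G → E → B → C → B → D → D → D → G → D → D → D → G → E → F → D
End state D is accepting.

Yes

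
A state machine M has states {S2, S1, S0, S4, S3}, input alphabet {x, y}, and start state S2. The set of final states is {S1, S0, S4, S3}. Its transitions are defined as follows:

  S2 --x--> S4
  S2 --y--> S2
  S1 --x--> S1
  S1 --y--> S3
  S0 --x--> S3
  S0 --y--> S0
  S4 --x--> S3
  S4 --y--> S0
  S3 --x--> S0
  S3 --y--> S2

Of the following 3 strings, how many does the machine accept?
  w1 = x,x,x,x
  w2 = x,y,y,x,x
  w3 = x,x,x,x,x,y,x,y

w1:
  start at S2
  read 'x': S2 → S4
  read 'x': S4 → S3
  read 'x': S3 → S0
  read 'x': S0 → S3
  end S3, accepted
w2:
  start at S2
  read 'x': S2 → S4
  read 'y': S4 → S0
  read 'y': S0 → S0
  read 'x': S0 → S3
  read 'x': S3 → S0
  end S0, accepted
w3:
  start at S2
  read 'x': S2 → S4
  read 'x': S4 → S3
  read 'x': S3 → S0
  read 'x': S0 → S3
  read 'x': S3 → S0
  read 'y': S0 → S0
  read 'x': S0 → S3
  read 'y': S3 → S2
  end S2, rejected

2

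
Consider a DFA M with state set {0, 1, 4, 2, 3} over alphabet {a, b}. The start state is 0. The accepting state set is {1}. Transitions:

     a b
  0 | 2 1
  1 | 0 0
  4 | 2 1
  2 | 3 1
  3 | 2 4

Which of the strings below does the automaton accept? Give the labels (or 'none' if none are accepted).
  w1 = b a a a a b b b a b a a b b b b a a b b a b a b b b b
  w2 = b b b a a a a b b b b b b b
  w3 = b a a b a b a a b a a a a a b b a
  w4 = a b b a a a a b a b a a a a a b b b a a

w2

w1: 0 → 1 → 0 → 2 → 3 → 2 → 1 → 0 → 1 → 0 → 1 → 0 → 2 → 1 → 0 → 1 → 0 → 2 → 3 → 4 → 1 → 0 → 1 → 0 → 1 → 0 → 1 → 0  → end 0, rejected
w2: 0 → 1 → 0 → 1 → 0 → 2 → 3 → 2 → 1 → 0 → 1 → 0 → 1 → 0 → 1  → end 1, accepted
w3: 0 → 1 → 0 → 2 → 1 → 0 → 1 → 0 → 2 → 1 → 0 → 2 → 3 → 2 → 3 → 4 → 1 → 0  → end 0, rejected
w4: 0 → 2 → 1 → 0 → 2 → 3 → 2 → 3 → 4 → 2 → 1 → 0 → 2 → 3 → 2 → 3 → 4 → 1 → 0 → 2 → 3  → end 3, rejected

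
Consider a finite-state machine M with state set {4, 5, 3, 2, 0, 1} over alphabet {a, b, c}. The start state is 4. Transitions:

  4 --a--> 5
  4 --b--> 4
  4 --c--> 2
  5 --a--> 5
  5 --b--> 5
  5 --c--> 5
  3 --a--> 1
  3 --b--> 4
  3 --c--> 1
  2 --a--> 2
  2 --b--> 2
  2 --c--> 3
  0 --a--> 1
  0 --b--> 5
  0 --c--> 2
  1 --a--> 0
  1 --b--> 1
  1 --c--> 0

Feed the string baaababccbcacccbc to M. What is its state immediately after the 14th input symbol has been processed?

Trace: 4 -b-> 4 -a-> 5 -a-> 5 -a-> 5 -b-> 5 -a-> 5 -b-> 5 -c-> 5 -c-> 5 -b-> 5 -c-> 5 -a-> 5 -c-> 5 -c-> 5
After 14 symbols: 5.

5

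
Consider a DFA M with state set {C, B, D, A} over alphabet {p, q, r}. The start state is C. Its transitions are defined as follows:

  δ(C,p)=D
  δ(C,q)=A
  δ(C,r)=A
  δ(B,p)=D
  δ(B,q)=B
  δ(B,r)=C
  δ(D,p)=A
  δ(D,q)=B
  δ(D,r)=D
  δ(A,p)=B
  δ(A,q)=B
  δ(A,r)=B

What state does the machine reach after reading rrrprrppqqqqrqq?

B

start at C
read 'r': C → A
read 'r': A → B
read 'r': B → C
read 'p': C → D
read 'r': D → D
read 'r': D → D
read 'p': D → A
read 'p': A → B
read 'q': B → B
read 'q': B → B
read 'q': B → B
read 'q': B → B
read 'r': B → C
read 'q': C → A
read 'q': A → B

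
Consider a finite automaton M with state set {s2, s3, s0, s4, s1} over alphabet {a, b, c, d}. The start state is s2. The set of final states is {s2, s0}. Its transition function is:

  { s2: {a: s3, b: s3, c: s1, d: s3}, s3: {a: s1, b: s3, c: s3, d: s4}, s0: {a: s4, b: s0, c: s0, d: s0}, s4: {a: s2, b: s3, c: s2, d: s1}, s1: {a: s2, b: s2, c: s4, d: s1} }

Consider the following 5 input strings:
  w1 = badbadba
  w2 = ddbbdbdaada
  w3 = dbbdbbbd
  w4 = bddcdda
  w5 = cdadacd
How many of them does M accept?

2

w1: s2 → s3 → s1 → s1 → s2 → s3 → s4 → s3 → s1  → end s1, rejected
w2: s2 → s3 → s4 → s3 → s3 → s4 → s3 → s4 → s2 → s3 → s4 → s2  → end s2, accepted
w3: s2 → s3 → s3 → s3 → s4 → s3 → s3 → s3 → s4  → end s4, rejected
w4: s2 → s3 → s4 → s1 → s4 → s1 → s1 → s2  → end s2, accepted
w5: s2 → s1 → s1 → s2 → s3 → s1 → s4 → s1  → end s1, rejected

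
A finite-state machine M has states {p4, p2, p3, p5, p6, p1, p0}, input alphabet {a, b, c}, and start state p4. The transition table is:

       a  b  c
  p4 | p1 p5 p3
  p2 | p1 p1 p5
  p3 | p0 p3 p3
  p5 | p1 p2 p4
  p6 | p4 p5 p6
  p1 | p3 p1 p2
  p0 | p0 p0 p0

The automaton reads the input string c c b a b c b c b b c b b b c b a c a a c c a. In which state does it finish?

p4 → p3 → p3 → p3 → p0 → p0 → p0 → p0 → p0 → p0 → p0 → p0 → p0 → p0 → p0 → p0 → p0 → p0 → p0 → p0 → p0 → p0 → p0 → p0

p0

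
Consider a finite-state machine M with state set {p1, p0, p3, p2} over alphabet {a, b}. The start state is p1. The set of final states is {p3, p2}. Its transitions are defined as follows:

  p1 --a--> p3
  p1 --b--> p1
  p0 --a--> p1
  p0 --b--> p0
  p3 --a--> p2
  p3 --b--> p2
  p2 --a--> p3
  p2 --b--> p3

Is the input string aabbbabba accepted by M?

p1 → p3 → p2 → p3 → p2 → p3 → p2 → p3 → p2 → p3
End state p3 is accepting.

Yes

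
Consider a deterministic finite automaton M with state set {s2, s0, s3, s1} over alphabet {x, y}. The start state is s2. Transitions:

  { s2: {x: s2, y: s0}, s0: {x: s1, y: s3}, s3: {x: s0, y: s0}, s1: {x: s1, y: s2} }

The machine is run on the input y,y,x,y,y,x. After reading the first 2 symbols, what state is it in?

Trace: s2 -y-> s0 -y-> s3
After 2 symbols: s3.

s3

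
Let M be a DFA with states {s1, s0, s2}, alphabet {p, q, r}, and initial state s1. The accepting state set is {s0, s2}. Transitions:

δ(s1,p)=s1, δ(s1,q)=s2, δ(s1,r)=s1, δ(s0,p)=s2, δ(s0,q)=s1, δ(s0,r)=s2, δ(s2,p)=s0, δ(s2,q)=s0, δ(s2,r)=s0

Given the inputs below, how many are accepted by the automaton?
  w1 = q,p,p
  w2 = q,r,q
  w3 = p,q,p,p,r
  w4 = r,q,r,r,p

w1: Trace: s1 -q-> s2 -p-> s0 -p-> s2  → end s2, accepted
w2: Trace: s1 -q-> s2 -r-> s0 -q-> s1  → end s1, rejected
w3: Trace: s1 -p-> s1 -q-> s2 -p-> s0 -p-> s2 -r-> s0  → end s0, accepted
w4: Trace: s1 -r-> s1 -q-> s2 -r-> s0 -r-> s2 -p-> s0  → end s0, accepted

3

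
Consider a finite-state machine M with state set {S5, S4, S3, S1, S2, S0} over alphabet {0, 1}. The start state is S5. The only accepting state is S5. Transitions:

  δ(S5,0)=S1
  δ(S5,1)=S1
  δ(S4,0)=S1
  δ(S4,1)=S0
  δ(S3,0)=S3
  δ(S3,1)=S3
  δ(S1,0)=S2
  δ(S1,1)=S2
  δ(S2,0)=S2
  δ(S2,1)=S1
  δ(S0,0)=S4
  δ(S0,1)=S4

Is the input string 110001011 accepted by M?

No

S5 → S1 → S2 → S2 → S2 → S2 → S1 → S2 → S1 → S2
End state S2 is not accepting.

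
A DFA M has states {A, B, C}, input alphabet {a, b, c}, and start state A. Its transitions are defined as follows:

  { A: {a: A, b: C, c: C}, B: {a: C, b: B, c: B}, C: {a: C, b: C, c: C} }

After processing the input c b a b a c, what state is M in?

start at A
read 'c': A → C
read 'b': C → C
read 'a': C → C
read 'b': C → C
read 'a': C → C
read 'c': C → C

C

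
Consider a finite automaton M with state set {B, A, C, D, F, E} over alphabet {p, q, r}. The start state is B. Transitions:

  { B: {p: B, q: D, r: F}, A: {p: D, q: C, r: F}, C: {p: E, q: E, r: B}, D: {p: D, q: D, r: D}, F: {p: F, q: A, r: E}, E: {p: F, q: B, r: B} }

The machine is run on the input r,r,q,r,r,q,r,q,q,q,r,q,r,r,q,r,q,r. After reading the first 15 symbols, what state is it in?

B → F → E → B → F → E → B → F → A → C → E → B → D → D → D → D
After 15 symbols: D.

D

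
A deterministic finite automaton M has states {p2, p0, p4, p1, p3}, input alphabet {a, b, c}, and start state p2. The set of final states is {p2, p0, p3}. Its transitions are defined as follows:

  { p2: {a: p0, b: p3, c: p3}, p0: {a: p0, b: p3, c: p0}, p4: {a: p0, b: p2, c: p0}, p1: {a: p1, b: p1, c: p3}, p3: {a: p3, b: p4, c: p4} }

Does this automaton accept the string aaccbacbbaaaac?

No

p2 → p0 → p0 → p0 → p0 → p3 → p3 → p4 → p2 → p3 → p3 → p3 → p3 → p3 → p4
End state p4 is not accepting.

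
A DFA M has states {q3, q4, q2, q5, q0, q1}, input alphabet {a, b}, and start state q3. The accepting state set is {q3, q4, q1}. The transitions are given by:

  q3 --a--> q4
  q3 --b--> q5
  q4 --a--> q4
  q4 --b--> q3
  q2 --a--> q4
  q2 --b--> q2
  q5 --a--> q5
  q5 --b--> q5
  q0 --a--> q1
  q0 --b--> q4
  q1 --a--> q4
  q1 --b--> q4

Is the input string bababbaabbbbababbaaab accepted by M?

q3 → q5 → q5 → q5 → q5 → q5 → q5 → q5 → q5 → q5 → q5 → q5 → q5 → q5 → q5 → q5 → q5 → q5 → q5 → q5 → q5 → q5
End state q5 is not accepting.

No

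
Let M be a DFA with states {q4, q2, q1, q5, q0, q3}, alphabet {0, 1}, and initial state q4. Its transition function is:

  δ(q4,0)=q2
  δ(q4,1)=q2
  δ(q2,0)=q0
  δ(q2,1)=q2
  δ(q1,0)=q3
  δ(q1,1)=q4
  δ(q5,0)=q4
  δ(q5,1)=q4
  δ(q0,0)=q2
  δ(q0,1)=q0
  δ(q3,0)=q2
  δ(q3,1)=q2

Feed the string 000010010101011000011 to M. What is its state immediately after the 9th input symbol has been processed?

q2

q4 → q2 → q0 → q2 → q0 → q0 → q2 → q0 → q0 → q2
After 9 symbols: q2.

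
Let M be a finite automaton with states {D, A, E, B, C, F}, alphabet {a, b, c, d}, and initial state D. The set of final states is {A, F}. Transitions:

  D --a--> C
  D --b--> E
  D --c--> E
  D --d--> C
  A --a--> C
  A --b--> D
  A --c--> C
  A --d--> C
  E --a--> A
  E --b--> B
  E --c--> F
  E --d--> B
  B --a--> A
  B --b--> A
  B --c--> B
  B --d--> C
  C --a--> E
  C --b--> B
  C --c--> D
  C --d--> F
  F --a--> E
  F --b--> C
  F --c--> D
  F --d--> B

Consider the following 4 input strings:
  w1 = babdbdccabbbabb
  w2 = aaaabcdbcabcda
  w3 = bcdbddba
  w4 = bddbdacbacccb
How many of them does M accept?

1

w1:
  start at D
  read 'b': D → E
  read 'a': E → A
  read 'b': A → D
  read 'd': D → C
  read 'b': C → B
  read 'd': B → C
  read 'c': C → D
  read 'c': D → E
  read 'a': E → A
  read 'b': A → D
  read 'b': D → E
  read 'b': E → B
  read 'a': B → A
  read 'b': A → D
  read 'b': D → E
  end E, rejected
w2:
  start at D
  read 'a': D → C
  read 'a': C → E
  read 'a': E → A
  read 'a': A → C
  read 'b': C → B
  read 'c': B → B
  read 'd': B → C
  read 'b': C → B
  read 'c': B → B
  read 'a': B → A
  read 'b': A → D
  read 'c': D → E
  read 'd': E → B
  read 'a': B → A
  end A, accepted
w3:
  start at D
  read 'b': D → E
  read 'c': E → F
  read 'd': F → B
  read 'b': B → A
  read 'd': A → C
  read 'd': C → F
  read 'b': F → C
  read 'a': C → E
  end E, rejected
w4:
  start at D
  read 'b': D → E
  read 'd': E → B
  read 'd': B → C
  read 'b': C → B
  read 'd': B → C
  read 'a': C → E
  read 'c': E → F
  read 'b': F → C
  read 'a': C → E
  read 'c': E → F
  read 'c': F → D
  read 'c': D → E
  read 'b': E → B
  end B, rejected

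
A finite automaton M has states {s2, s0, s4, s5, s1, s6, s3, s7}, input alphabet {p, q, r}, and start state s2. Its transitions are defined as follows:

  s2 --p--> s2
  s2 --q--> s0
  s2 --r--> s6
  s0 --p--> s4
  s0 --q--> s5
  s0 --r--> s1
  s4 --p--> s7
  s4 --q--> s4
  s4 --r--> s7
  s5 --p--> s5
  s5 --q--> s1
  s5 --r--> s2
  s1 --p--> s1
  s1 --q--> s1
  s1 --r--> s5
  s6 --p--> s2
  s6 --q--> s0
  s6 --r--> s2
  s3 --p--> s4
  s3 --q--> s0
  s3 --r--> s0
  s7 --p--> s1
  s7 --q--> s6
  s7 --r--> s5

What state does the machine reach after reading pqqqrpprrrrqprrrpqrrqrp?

start at s2
read 'p': s2 → s2
read 'q': s2 → s0
read 'q': s0 → s5
read 'q': s5 → s1
read 'r': s1 → s5
read 'p': s5 → s5
read 'p': s5 → s5
read 'r': s5 → s2
read 'r': s2 → s6
read 'r': s6 → s2
read 'r': s2 → s6
read 'q': s6 → s0
read 'p': s0 → s4
read 'r': s4 → s7
read 'r': s7 → s5
read 'r': s5 → s2
read 'p': s2 → s2
read 'q': s2 → s0
read 'r': s0 → s1
read 'r': s1 → s5
read 'q': s5 → s1
read 'r': s1 → s5
read 'p': s5 → s5

s5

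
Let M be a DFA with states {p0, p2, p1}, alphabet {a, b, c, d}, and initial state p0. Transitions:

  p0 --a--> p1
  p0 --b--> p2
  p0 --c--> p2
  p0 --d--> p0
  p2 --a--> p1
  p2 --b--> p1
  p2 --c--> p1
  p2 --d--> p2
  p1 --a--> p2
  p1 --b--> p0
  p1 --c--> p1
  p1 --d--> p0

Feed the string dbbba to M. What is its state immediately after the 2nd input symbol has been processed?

Trace: p0 -d-> p0 -b-> p2
After 2 symbols: p2.

p2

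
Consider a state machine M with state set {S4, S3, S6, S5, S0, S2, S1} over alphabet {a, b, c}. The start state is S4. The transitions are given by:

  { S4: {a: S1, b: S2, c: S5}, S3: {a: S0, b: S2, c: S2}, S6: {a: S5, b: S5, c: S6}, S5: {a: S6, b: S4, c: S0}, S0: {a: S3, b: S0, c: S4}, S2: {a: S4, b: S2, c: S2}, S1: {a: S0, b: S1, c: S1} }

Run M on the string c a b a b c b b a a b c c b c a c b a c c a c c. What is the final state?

start at S4
read 'c': S4 → S5
read 'a': S5 → S6
read 'b': S6 → S5
read 'a': S5 → S6
read 'b': S6 → S5
read 'c': S5 → S0
read 'b': S0 → S0
read 'b': S0 → S0
read 'a': S0 → S3
read 'a': S3 → S0
read 'b': S0 → S0
read 'c': S0 → S4
read 'c': S4 → S5
read 'b': S5 → S4
read 'c': S4 → S5
read 'a': S5 → S6
read 'c': S6 → S6
read 'b': S6 → S5
read 'a': S5 → S6
read 'c': S6 → S6
read 'c': S6 → S6
read 'a': S6 → S5
read 'c': S5 → S0
read 'c': S0 → S4

S4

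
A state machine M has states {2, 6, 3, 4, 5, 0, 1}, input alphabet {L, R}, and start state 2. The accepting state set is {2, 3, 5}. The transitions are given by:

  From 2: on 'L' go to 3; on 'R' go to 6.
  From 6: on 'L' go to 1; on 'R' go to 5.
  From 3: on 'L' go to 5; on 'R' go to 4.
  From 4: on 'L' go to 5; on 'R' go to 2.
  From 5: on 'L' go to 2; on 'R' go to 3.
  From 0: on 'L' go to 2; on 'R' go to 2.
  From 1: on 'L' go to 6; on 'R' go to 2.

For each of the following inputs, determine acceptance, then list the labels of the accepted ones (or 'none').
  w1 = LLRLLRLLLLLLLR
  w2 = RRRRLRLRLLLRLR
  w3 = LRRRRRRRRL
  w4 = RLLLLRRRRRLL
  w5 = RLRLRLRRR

w1: Trace: 2 -L-> 3 -L-> 5 -R-> 3 -L-> 5 -L-> 2 -R-> 6 -L-> 1 -L-> 6 -L-> 1 -L-> 6 -L-> 1 -L-> 6 -L-> 1 -R-> 2  → end 2, accepted
w2: Trace: 2 -R-> 6 -R-> 5 -R-> 3 -R-> 4 -L-> 5 -R-> 3 -L-> 5 -R-> 3 -L-> 5 -L-> 2 -L-> 3 -R-> 4 -L-> 5 -R-> 3  → end 3, accepted
w3: Trace: 2 -L-> 3 -R-> 4 -R-> 2 -R-> 6 -R-> 5 -R-> 3 -R-> 4 -R-> 2 -R-> 6 -L-> 1  → end 1, rejected
w4: Trace: 2 -R-> 6 -L-> 1 -L-> 6 -L-> 1 -L-> 6 -R-> 5 -R-> 3 -R-> 4 -R-> 2 -R-> 6 -L-> 1 -L-> 6  → end 6, rejected
w5: Trace: 2 -R-> 6 -L-> 1 -R-> 2 -L-> 3 -R-> 4 -L-> 5 -R-> 3 -R-> 4 -R-> 2  → end 2, accepted

w1, w2, w5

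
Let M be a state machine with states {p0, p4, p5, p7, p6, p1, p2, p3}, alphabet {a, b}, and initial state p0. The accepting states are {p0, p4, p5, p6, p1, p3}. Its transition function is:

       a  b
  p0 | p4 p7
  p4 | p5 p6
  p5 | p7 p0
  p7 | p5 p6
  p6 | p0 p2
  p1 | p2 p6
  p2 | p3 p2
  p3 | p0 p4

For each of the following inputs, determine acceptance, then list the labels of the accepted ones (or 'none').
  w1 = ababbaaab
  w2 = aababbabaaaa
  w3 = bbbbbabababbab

w1:
  start at p0
  read 'a': p0 → p4
  read 'b': p4 → p6
  read 'a': p6 → p0
  read 'b': p0 → p7
  read 'b': p7 → p6
  read 'a': p6 → p0
  read 'a': p0 → p4
  read 'a': p4 → p5
  read 'b': p5 → p0
  end p0, accepted
w2:
  start at p0
  read 'a': p0 → p4
  read 'a': p4 → p5
  read 'b': p5 → p0
  read 'a': p0 → p4
  read 'b': p4 → p6
  read 'b': p6 → p2
  read 'a': p2 → p3
  read 'b': p3 → p4
  read 'a': p4 → p5
  read 'a': p5 → p7
  read 'a': p7 → p5
  read 'a': p5 → p7
  end p7, rejected
w3:
  start at p0
  read 'b': p0 → p7
  read 'b': p7 → p6
  read 'b': p6 → p2
  read 'b': p2 → p2
  read 'b': p2 → p2
  read 'a': p2 → p3
  read 'b': p3 → p4
  read 'a': p4 → p5
  read 'b': p5 → p0
  read 'a': p0 → p4
  read 'b': p4 → p6
  read 'b': p6 → p2
  read 'a': p2 → p3
  read 'b': p3 → p4
  end p4, accepted

w1, w3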